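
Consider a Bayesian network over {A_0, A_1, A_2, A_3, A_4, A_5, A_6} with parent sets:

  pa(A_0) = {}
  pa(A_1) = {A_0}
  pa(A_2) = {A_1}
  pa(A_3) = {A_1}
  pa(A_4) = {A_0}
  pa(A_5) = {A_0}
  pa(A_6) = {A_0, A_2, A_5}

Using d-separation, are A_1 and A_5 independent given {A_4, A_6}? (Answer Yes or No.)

4 paths connect A_1 and A_5; each must be blocked for d-separation to hold:
  1. A_1 ← A_0 → A_6 ← A_5 — A_0:fork[open]; A_6:collider[open] ⇒ active
  2. A_1 ← A_0 → A_5 — A_0:fork[open] ⇒ active
  3. A_1 → A_2 → A_6 ← A_0 → A_5 — A_2:chain[open]; A_6:collider[open]; A_0:fork[open] ⇒ active
  4. A_1 → A_2 → A_6 ← A_5 — A_2:chain[open]; A_6:collider[open] ⇒ active
Since the path A_1 ← A_0 → A_6 ← A_5 is active, A_1 and A_5 are not d-separated given {A_4, A_6}.

No — A_1 and A_5 are not d-separated given {A_4, A_6}.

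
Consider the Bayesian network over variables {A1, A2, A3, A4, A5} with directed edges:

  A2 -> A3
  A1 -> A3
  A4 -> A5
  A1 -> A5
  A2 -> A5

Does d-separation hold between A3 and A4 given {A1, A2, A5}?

Yes — A3 and A4 are d-separated given {A1, A2, A5}.

There are 2 undirected paths between A3 and A4; checking each against the conditioning set {A1, A2, A5}:
  1. A3 ← A2 → A5 ← A4 — A2:fork[blocks]; A5:collider[open] ⇒ blocked
  2. A3 ← A1 → A5 ← A4 — A1:fork[blocks]; A5:collider[open] ⇒ blocked
Every path is blocked, so A3 and A4 are d-separated given {A1, A2, A5}.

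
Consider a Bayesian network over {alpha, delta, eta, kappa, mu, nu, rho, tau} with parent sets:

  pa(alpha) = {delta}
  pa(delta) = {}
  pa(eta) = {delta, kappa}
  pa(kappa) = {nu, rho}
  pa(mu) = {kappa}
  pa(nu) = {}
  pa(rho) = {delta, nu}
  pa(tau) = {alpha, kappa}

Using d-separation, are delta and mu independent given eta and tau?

4 paths connect delta and mu; each must be blocked for d-separation to hold:
Path 1: delta → rho → kappa → mu
  rho is a chain and rho is not conditioned on; kappa is a chain and kappa is not conditioned on — no node blocks this path, so it is active.
Path 2: delta → rho ← nu → kappa → mu
  rho is a collider and its descendant tau is conditioned on, which opens it; nu is a fork and nu is not conditioned on; kappa is a chain and kappa is not conditioned on — no node blocks this path, so it is active.
Path 3: delta → eta ← kappa → mu
  eta is a collider and eta is conditioned on, which opens it; kappa is a fork and kappa is not conditioned on — no node blocks this path, so it is active.
Path 4: delta → alpha → tau ← kappa → mu
  alpha is a chain and alpha is not conditioned on; tau is a collider and tau is conditioned on, which opens it; kappa is a fork and kappa is not conditioned on — no node blocks this path, so it is active.
At least one path is unblocked, so d-separation fails.

No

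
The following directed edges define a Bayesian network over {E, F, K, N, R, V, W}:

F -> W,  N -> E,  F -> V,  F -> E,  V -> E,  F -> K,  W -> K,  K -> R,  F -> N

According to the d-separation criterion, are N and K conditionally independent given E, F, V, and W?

Enumerating the 6 paths from N to K and testing each for blocking by {E, F, V, W}:
Path 1: N ← F → K
  F is a fork here and F is conditioned on, so the path is blocked at F.
Path 2: N ← F → W → K
  F is a fork here and F is conditioned on, so the path is blocked at F.
Path 3: N → E ← F → K
  F is a fork here and F is conditioned on, so the path is blocked at F.
Path 4: N → E ← F → W → K
  F is a fork here and F is conditioned on, so the path is blocked at F.
Path 5: N → E ← V ← F → K
  V is a chain here and V is conditioned on, so the path is blocked at V.
Path 6: N → E ← V ← F → W → K
  V is a chain here and V is conditioned on, so the path is blocked at V.
Since every path is blocked, d-separation holds.

Yes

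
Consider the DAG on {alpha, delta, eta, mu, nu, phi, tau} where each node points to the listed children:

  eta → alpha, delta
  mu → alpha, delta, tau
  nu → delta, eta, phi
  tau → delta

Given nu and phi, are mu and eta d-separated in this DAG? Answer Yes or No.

Yes — mu and eta are d-separated given {nu, phi}.

Enumerating the 5 paths from mu to eta and testing each for blocking by {nu, phi}:
Path 1: mu → alpha ← eta
  alpha is a collider here and neither alpha nor any of its descendants is conditioned on, so the collider stays closed — the path is blocked at alpha.
Path 2: mu → delta ← eta
  delta is a collider here and neither delta nor any of its descendants is conditioned on, so the collider stays closed — the path is blocked at delta.
Path 3: mu → delta ← nu → eta
  delta is a collider here and neither delta nor any of its descendants is conditioned on, so the collider stays closed — the path is blocked at delta.
Path 4: mu → tau → delta ← eta
  delta is a collider here and neither delta nor any of its descendants is conditioned on, so the collider stays closed — the path is blocked at delta.
Path 5: mu → tau → delta ← nu → eta
  delta is a collider here and neither delta nor any of its descendants is conditioned on, so the collider stays closed — the path is blocked at delta.
All paths are blocked; mu ⊥ eta | {nu, phi} holds.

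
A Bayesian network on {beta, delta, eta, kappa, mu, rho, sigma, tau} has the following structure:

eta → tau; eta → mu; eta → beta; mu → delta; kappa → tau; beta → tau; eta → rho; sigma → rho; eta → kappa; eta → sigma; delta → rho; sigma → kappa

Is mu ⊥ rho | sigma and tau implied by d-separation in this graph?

No — mu and rho are not d-separated given {sigma, tau}.

Enumerating the 6 paths from mu to rho and testing each for blocking by {sigma, tau}:
Path 1: mu ← eta → tau ← kappa ← sigma → rho
  sigma is a fork here and sigma is conditioned on, so the path is blocked at sigma.
Path 2: mu ← eta → sigma → rho
  sigma is a chain here and sigma is conditioned on, so the path is blocked at sigma.
Path 3: mu ← eta → rho
  eta is a fork and eta is not conditioned on — no node blocks this path, so it is active.
Path 4: mu ← eta → beta → tau ← kappa ← sigma → rho
  sigma is a fork here and sigma is conditioned on, so the path is blocked at sigma.
Path 5: mu ← eta → kappa ← sigma → rho
  sigma is a fork here and sigma is conditioned on, so the path is blocked at sigma.
Path 6: mu → delta → rho
  delta is a chain and delta is not conditioned on — no node blocks this path, so it is active.
Since the path mu ← eta → rho is active, mu and rho are not d-separated given {sigma, tau}.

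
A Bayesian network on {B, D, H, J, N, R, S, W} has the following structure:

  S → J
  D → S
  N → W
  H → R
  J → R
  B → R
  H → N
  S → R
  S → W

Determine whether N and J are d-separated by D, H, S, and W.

There are 4 undirected paths between N and J; checking each against the conditioning set {D, H, S, W}:
Path 1: N → W ← S → R ← J
  S is a fork here and S is conditioned on, so the path is blocked at S.
Path 2: N → W ← S → J
  S is a fork here and S is conditioned on, so the path is blocked at S.
Path 3: N ← H → R ← S → J
  H is a fork here and H is conditioned on, so the path is blocked at H.
Path 4: N ← H → R ← J
  H is a fork here and H is conditioned on, so the path is blocked at H.
Every path is blocked, so N and J are d-separated given {D, H, S, W}.

Yes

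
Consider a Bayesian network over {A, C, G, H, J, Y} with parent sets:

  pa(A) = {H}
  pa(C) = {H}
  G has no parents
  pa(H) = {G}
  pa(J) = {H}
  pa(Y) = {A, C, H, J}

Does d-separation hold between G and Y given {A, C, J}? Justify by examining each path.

We examine all 4 paths between G and Y:
Path 1: G → H → Y
  H is a chain and H is not conditioned on — no node blocks this path, so it is active.
Path 2: G → H → A → Y
  A is a chain here and A is conditioned on, so the path is blocked at A.
Path 3: G → H → J → Y
  J is a chain here and J is conditioned on, so the path is blocked at J.
Path 4: G → H → C → Y
  C is a chain here and C is conditioned on, so the path is blocked at C.
Since the path G → H → Y is active, G and Y are not d-separated given {A, C, J}.

No — G and Y are not d-separated given {A, C, J}.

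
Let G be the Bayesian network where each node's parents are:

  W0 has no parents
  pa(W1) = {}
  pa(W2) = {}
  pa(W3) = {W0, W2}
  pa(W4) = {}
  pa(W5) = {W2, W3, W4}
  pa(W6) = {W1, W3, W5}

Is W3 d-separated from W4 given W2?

Yes

Enumerating the 3 paths from W3 to W4 and testing each for blocking by {W2}:
Path 1: W3 → W5 ← W4
  W5 is a collider here and neither W5 nor any of its descendants is conditioned on, so the collider stays closed — the path is blocked at W5.
Path 2: W3 ← W2 → W5 ← W4
  W2 is a fork here and W2 is conditioned on, so the path is blocked at W2.
Path 3: W3 → W6 ← W5 ← W4
  W6 is a collider here and neither W6 nor any of its descendants is conditioned on, so the collider stays closed — the path is blocked at W6.
Since every path is blocked, d-separation holds.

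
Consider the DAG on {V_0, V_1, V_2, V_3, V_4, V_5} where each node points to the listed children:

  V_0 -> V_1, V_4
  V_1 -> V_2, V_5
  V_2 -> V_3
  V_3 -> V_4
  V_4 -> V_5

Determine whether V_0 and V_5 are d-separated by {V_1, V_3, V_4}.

4 paths connect V_0 and V_5; each must be blocked for d-separation to hold:
Path 1: V_0 → V_1 → V_5
  V_1 is a chain here and V_1 is conditioned on, so the path is blocked at V_1.
Path 2: V_0 → V_1 → V_2 → V_3 → V_4 → V_5
  V_1 is a chain here and V_1 is conditioned on, so the path is blocked at V_1.
Path 3: V_0 → V_4 → V_5
  V_4 is a chain here and V_4 is conditioned on, so the path is blocked at V_4.
Path 4: V_0 → V_4 ← V_3 ← V_2 ← V_1 → V_5
  V_3 is a chain here and V_3 is conditioned on, so the path is blocked at V_3.
All paths are blocked; V_0 ⊥ V_5 | {V_1, V_3, V_4} holds.

Yes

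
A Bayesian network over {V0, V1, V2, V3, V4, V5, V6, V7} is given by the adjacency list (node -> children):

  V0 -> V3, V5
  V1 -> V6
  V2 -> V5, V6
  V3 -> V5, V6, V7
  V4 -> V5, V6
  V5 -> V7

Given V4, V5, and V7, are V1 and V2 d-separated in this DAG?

Yes

We examine all 5 paths between V1 and V2:
Path 1: V1 → V6 ← V4 → V5 ← V2
  V6 is a collider here and neither V6 nor any of its descendants is conditioned on, so the collider stays closed — the path is blocked at V6.
Path 2: V1 → V6 ← V3 → V5 ← V2
  V6 is a collider here and neither V6 nor any of its descendants is conditioned on, so the collider stays closed — the path is blocked at V6.
Path 3: V1 → V6 ← V3 ← V0 → V5 ← V2
  V6 is a collider here and neither V6 nor any of its descendants is conditioned on, so the collider stays closed — the path is blocked at V6.
Path 4: V1 → V6 ← V3 → V7 ← V5 ← V2
  V6 is a collider here and neither V6 nor any of its descendants is conditioned on, so the collider stays closed — the path is blocked at V6.
Path 5: V1 → V6 ← V2
  V6 is a collider here and neither V6 nor any of its descendants is conditioned on, so the collider stays closed — the path is blocked at V6.
Since every path is blocked, d-separation holds.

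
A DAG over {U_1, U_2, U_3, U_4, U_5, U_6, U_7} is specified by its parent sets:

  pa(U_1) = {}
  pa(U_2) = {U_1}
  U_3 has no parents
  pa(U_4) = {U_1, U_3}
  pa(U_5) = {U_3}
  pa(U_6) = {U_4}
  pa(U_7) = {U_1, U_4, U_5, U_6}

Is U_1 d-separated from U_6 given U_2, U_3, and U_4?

Yes

6 paths connect U_1 and U_6; each must be blocked for d-separation to hold:
Path 1: U_1 → U_4 → U_6
  U_4 is a chain here and U_4 is conditioned on, so the path is blocked at U_4.
Path 2: U_1 → U_4 → U_7 ← U_6
  U_4 is a chain here and U_4 is conditioned on, so the path is blocked at U_4.
Path 3: U_1 → U_4 ← U_3 → U_5 → U_7 ← U_6
  U_3 is a fork here and U_3 is conditioned on, so the path is blocked at U_3.
Path 4: U_1 → U_7 ← U_5 ← U_3 → U_4 → U_6
  U_7 is a collider here and neither U_7 nor any of its descendants is conditioned on, so the collider stays closed — the path is blocked at U_7.
Path 5: U_1 → U_7 ← U_4 → U_6
  U_7 is a collider here and neither U_7 nor any of its descendants is conditioned on, so the collider stays closed — the path is blocked at U_7.
Path 6: U_1 → U_7 ← U_6
  U_7 is a collider here and neither U_7 nor any of its descendants is conditioned on, so the collider stays closed — the path is blocked at U_7.
Every path is blocked, so U_1 and U_6 are d-separated given {U_2, U_3, U_4}.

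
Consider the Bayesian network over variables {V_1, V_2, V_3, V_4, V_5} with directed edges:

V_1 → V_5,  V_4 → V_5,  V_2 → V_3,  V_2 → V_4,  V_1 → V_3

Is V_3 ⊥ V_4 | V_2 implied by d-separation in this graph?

Yes — V_3 and V_4 are d-separated given {V_2}.

There are 2 undirected paths between V_3 and V_4; checking each against the conditioning set {V_2}:
  1. V_3 ← V_1 → V_5 ← V_4 — V_1:fork[open]; V_5:collider[blocks] ⇒ blocked
  2. V_3 ← V_2 → V_4 — V_2:fork[blocks] ⇒ blocked
Since every path is blocked, d-separation holds.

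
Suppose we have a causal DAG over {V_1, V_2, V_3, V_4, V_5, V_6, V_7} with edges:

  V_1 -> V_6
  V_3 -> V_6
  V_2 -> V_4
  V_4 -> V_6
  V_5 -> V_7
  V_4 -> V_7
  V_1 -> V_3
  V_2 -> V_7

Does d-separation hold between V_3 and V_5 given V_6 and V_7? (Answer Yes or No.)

No

There are 4 undirected paths between V_3 and V_5; checking each against the conditioning set {V_6, V_7}:
Path 1: V_3 → V_6 ← V_4 ← V_2 → V_7 ← V_5
  V_6 is a collider and V_6 is conditioned on, which opens it; V_4 is a chain and V_4 is not conditioned on; V_2 is a fork and V_2 is not conditioned on; V_7 is a collider and V_7 is conditioned on, which opens it — no node blocks this path, so it is active.
Path 2: V_3 → V_6 ← V_4 → V_7 ← V_5
  V_6 is a collider and V_6 is conditioned on, which opens it; V_4 is a fork and V_4 is not conditioned on; V_7 is a collider and V_7 is conditioned on, which opens it — no node blocks this path, so it is active.
Path 3: V_3 ← V_1 → V_6 ← V_4 ← V_2 → V_7 ← V_5
  V_1 is a fork and V_1 is not conditioned on; V_6 is a collider and V_6 is conditioned on, which opens it; V_4 is a chain and V_4 is not conditioned on; V_2 is a fork and V_2 is not conditioned on; V_7 is a collider and V_7 is conditioned on, which opens it — no node blocks this path, so it is active.
Path 4: V_3 ← V_1 → V_6 ← V_4 → V_7 ← V_5
  V_1 is a fork and V_1 is not conditioned on; V_6 is a collider and V_6 is conditioned on, which opens it; V_4 is a fork and V_4 is not conditioned on; V_7 is a collider and V_7 is conditioned on, which opens it — no node blocks this path, so it is active.
Because an active path exists, V_3 and V_5 are not d-separated.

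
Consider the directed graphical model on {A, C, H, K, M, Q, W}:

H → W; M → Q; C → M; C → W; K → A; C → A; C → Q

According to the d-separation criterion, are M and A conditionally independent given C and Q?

2 paths connect M and A; each must be blocked for d-separation to hold:
Path 1: M ← C → A
  C is a fork here and C is conditioned on, so the path is blocked at C.
Path 2: M → Q ← C → A
  C is a fork here and C is conditioned on, so the path is blocked at C.
Since every path is blocked, d-separation holds.

Yes — M and A are d-separated given {C, Q}.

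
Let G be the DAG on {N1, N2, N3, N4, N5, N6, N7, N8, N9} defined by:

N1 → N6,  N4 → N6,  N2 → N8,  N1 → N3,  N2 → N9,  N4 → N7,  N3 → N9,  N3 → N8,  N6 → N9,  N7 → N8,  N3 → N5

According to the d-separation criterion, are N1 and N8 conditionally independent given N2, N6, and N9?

Enumerating the 6 paths from N1 to N8 and testing each for blocking by {N2, N6, N9}:
Path 1: N1 → N6 → N9 ← N2 → N8
  N6 is a chain here and N6 is conditioned on, so the path is blocked at N6.
Path 2: N1 → N6 → N9 ← N3 → N8
  N6 is a chain here and N6 is conditioned on, so the path is blocked at N6.
Path 3: N1 → N6 ← N4 → N7 → N8
  N6 is a collider and N6 is conditioned on, which opens it; N4 is a fork and N4 is not conditioned on; N7 is a chain and N7 is not conditioned on — no node blocks this path, so it is active.
Path 4: N1 → N3 → N9 ← N6 ← N4 → N7 → N8
  N6 is a chain here and N6 is conditioned on, so the path is blocked at N6.
Path 5: N1 → N3 → N9 ← N2 → N8
  N2 is a fork here and N2 is conditioned on, so the path is blocked at N2.
Path 6: N1 → N3 → N8
  N3 is a chain and N3 is not conditioned on — no node blocks this path, so it is active.
Because an active path exists, N1 and N8 are not d-separated.

No — N1 and N8 are not d-separated given {N2, N6, N9}.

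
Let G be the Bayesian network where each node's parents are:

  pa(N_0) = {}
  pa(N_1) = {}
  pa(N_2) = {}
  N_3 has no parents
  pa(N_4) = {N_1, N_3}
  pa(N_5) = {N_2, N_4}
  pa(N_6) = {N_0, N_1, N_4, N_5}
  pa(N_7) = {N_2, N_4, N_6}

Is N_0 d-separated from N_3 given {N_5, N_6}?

No — N_0 and N_3 are not d-separated given {N_5, N_6}.

Enumerating the 6 paths from N_0 to N_3 and testing each for blocking by {N_5, N_6}:
Path 1: N_0 → N_6 ← N_5 ← N_2 → N_7 ← N_4 ← N_3
  N_5 is a chain here and N_5 is conditioned on, so the path is blocked at N_5.
Path 2: N_0 → N_6 ← N_5 ← N_4 ← N_3
  N_5 is a chain here and N_5 is conditioned on, so the path is blocked at N_5.
Path 3: N_0 → N_6 ← N_4 ← N_3
  N_6 is a collider and N_6 is conditioned on, which opens it; N_4 is a chain and N_4 is not conditioned on — no node blocks this path, so it is active.
Path 4: N_0 → N_6 → N_7 ← N_2 → N_5 ← N_4 ← N_3
  N_6 is a chain here and N_6 is conditioned on, so the path is blocked at N_6.
Path 5: N_0 → N_6 → N_7 ← N_4 ← N_3
  N_6 is a chain here and N_6 is conditioned on, so the path is blocked at N_6.
Path 6: N_0 → N_6 ← N_1 → N_4 ← N_3
  N_6 is a collider and N_6 is conditioned on, which opens it; N_1 is a fork and N_1 is not conditioned on; N_4 is a collider and its descendant N_5 is conditioned on, which opens it — no node blocks this path, so it is active.
At least one path is unblocked, so d-separation fails.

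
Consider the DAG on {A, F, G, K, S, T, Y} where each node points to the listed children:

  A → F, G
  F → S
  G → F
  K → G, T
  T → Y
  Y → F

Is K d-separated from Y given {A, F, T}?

No

3 paths connect K and Y; each must be blocked for d-separation to hold:
Path 1: K → T → Y
  T is a chain here and T is conditioned on, so the path is blocked at T.
Path 2: K → G → F ← Y
  G is a chain and G is not conditioned on; F is a collider and F is conditioned on, which opens it — no node blocks this path, so it is active.
Path 3: K → G ← A → F ← Y
  A is a fork here and A is conditioned on, so the path is blocked at A.
At least one path is unblocked, so d-separation fails.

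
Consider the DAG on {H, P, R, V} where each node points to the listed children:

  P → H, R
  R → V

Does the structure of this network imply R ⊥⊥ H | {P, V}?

Yes

The only undirected path from R to H is:
Path 1: R ← P → H
  P is a fork here and P is conditioned on, so the path is blocked at P.
Since every path is blocked, d-separation holds.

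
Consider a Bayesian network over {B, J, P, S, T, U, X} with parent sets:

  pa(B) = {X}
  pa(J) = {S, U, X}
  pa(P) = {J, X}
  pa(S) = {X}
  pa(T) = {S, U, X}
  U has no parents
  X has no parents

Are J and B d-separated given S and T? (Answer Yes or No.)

Enumerating the 6 paths from J to B and testing each for blocking by {S, T}:
  1. J → P ← X → B — P:collider[blocks]; X:fork[open] ⇒ blocked
  2. J ← X → B — X:fork[open] ⇒ active
  3. J ← U → T ← X → B — U:fork[open]; T:collider[open]; X:fork[open] ⇒ active
  4. J ← U → T ← S ← X → B — U:fork[open]; T:collider[open]; S:chain[blocks]; X:fork[open] ⇒ blocked
  5. J ← S ← X → B — S:chain[blocks]; X:fork[open] ⇒ blocked
  6. J ← S → T ← X → B — S:fork[blocks]; T:collider[open]; X:fork[open] ⇒ blocked
Because an active path exists, J and B are not d-separated.

No — J and B are not d-separated given {S, T}.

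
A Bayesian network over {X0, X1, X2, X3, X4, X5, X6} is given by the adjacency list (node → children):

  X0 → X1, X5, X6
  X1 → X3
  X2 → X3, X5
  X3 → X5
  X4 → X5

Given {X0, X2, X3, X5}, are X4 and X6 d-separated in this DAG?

We examine all 3 paths between X4 and X6:
Path 1: X4 → X5 ← X3 ← X1 ← X0 → X6
  X3 is a chain here and X3 is conditioned on, so the path is blocked at X3.
Path 2: X4 → X5 ← X0 → X6
  X0 is a fork here and X0 is conditioned on, so the path is blocked at X0.
Path 3: X4 → X5 ← X2 → X3 ← X1 ← X0 → X6
  X2 is a fork here and X2 is conditioned on, so the path is blocked at X2.
Every path is blocked, so X4 and X6 are d-separated given {X0, X2, X3, X5}.

Yes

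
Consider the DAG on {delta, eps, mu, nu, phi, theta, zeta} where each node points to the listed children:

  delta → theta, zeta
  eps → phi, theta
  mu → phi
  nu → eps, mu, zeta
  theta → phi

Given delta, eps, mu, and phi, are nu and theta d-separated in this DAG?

Yes

5 paths connect nu and theta; each must be blocked for d-separation to hold:
Path 1: nu → eps → phi ← theta
  eps is a chain here and eps is conditioned on, so the path is blocked at eps.
Path 2: nu → eps → theta
  eps is a chain here and eps is conditioned on, so the path is blocked at eps.
Path 3: nu → mu → phi ← eps → theta
  mu is a chain here and mu is conditioned on, so the path is blocked at mu.
Path 4: nu → mu → phi ← theta
  mu is a chain here and mu is conditioned on, so the path is blocked at mu.
Path 5: nu → zeta ← delta → theta
  zeta is a collider here and neither zeta nor any of its descendants is conditioned on, so the collider stays closed — the path is blocked at zeta.
Since every path is blocked, d-separation holds.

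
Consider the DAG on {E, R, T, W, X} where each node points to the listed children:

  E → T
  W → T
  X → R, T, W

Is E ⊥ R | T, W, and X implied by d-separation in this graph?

Yes

There are 2 undirected paths between E and R; checking each against the conditioning set {T, W, X}:
Path 1: E → T ← X → R
  X is a fork here and X is conditioned on, so the path is blocked at X.
Path 2: E → T ← W ← X → R
  W is a chain here and W is conditioned on, so the path is blocked at W.
Since every path is blocked, d-separation holds.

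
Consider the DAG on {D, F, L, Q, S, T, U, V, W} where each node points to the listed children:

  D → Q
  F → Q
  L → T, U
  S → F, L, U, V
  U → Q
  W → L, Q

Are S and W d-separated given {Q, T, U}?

We examine all 6 paths between S and W:
  1. S → U ← L ← W — U:collider[open]; L:chain[open] ⇒ active
  2. S → U → Q ← W — U:chain[blocks]; Q:collider[open] ⇒ blocked
  3. S → F → Q ← U ← L ← W — F:chain[open]; Q:collider[open]; U:chain[blocks]; L:chain[open] ⇒ blocked
  4. S → F → Q ← W — F:chain[open]; Q:collider[open] ⇒ active
  5. S → L → U → Q ← W — L:chain[open]; U:chain[blocks]; Q:collider[open] ⇒ blocked
  6. S → L ← W — L:collider[open] ⇒ active
Since the path S → U ← L ← W is active, S and W are not d-separated given {Q, T, U}.

No — S and W are not d-separated given {Q, T, U}.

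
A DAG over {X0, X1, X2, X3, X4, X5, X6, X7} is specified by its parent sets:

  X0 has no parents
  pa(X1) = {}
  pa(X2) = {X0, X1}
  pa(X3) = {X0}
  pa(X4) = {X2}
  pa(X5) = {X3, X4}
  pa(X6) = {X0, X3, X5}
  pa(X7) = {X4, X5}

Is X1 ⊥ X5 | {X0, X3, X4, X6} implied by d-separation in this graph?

There are 6 undirected paths between X1 and X5; checking each against the conditioning set {X0, X3, X4, X6}:
Path 1: X1 → X2 → X4 → X5
  X4 is a chain here and X4 is conditioned on, so the path is blocked at X4.
Path 2: X1 → X2 → X4 → X7 ← X5
  X4 is a chain here and X4 is conditioned on, so the path is blocked at X4.
Path 3: X1 → X2 ← X0 → X6 ← X5
  X0 is a fork here and X0 is conditioned on, so the path is blocked at X0.
Path 4: X1 → X2 ← X0 → X6 ← X3 → X5
  X0 is a fork here and X0 is conditioned on, so the path is blocked at X0.
Path 5: X1 → X2 ← X0 → X3 → X5
  X0 is a fork here and X0 is conditioned on, so the path is blocked at X0.
Path 6: X1 → X2 ← X0 → X3 → X6 ← X5
  X0 is a fork here and X0 is conditioned on, so the path is blocked at X0.
Every path is blocked, so X1 and X5 are d-separated given {X0, X3, X4, X6}.

Yes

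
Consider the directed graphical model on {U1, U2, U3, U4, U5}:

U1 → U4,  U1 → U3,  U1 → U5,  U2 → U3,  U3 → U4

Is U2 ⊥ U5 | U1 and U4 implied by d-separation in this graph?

Enumerating the 2 paths from U2 to U5 and testing each for blocking by {U1, U4}:
  1. U2 → U3 → U4 ← U1 → U5 — U3:chain[open]; U4:collider[open]; U1:fork[blocks] ⇒ blocked
  2. U2 → U3 ← U1 → U5 — U3:collider[open]; U1:fork[blocks] ⇒ blocked
Since every path is blocked, d-separation holds.

Yes — U2 and U5 are d-separated given {U1, U4}.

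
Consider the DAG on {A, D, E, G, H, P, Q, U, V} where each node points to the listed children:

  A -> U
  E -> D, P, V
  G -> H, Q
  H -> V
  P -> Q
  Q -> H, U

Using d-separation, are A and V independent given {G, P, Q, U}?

Yes

There are 3 undirected paths between A and V; checking each against the conditioning set {G, P, Q, U}:
Path 1: A → U ← Q ← G → H → V
  Q is a chain here and Q is conditioned on, so the path is blocked at Q.
Path 2: A → U ← Q ← P ← E → V
  Q is a chain here and Q is conditioned on, so the path is blocked at Q.
Path 3: A → U ← Q → H → V
  Q is a fork here and Q is conditioned on, so the path is blocked at Q.
All paths are blocked; A ⊥ V | {G, P, Q, U} holds.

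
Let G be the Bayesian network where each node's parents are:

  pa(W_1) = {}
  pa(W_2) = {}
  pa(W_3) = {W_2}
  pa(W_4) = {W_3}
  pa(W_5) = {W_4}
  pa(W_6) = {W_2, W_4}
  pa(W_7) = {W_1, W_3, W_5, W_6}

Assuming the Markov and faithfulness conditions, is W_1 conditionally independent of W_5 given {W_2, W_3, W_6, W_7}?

We examine all 5 paths between W_1 and W_5:
  1. W_1 → W_7 ← W_5 — W_7:collider[open] ⇒ active
  2. W_1 → W_7 ← W_6 ← W_4 → W_5 — W_7:collider[open]; W_6:chain[blocks]; W_4:fork[open] ⇒ blocked
  3. W_1 → W_7 ← W_6 ← W_2 → W_3 → W_4 → W_5 — W_7:collider[open]; W_6:chain[blocks]; W_2:fork[blocks]; W_3:chain[blocks]; W_4:chain[open] ⇒ blocked
  4. W_1 → W_7 ← W_3 → W_4 → W_5 — W_7:collider[open]; W_3:fork[blocks]; W_4:chain[open] ⇒ blocked
  5. W_1 → W_7 ← W_3 ← W_2 → W_6 ← W_4 → W_5 — W_7:collider[open]; W_3:chain[blocks]; W_2:fork[blocks]; W_6:collider[open]; W_4:fork[open] ⇒ blocked
Since the path W_1 → W_7 ← W_5 is active, W_1 and W_5 are not d-separated given {W_2, W_3, W_6, W_7}.

No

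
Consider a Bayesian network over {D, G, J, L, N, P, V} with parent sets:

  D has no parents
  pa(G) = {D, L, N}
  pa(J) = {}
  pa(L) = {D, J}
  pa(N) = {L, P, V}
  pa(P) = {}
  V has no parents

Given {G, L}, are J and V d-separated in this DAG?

We examine all 3 paths between J and V:
Path 1: J → L → G ← N ← V
  L is a chain here and L is conditioned on, so the path is blocked at L.
Path 2: J → L ← D → G ← N ← V
  L is a collider and L is conditioned on, which opens it; D is a fork and D is not conditioned on; G is a collider and G is conditioned on, which opens it; N is a chain and N is not conditioned on — no node blocks this path, so it is active.
Path 3: J → L → N ← V
  L is a chain here and L is conditioned on, so the path is blocked at L.
Because an active path exists, J and V are not d-separated.

No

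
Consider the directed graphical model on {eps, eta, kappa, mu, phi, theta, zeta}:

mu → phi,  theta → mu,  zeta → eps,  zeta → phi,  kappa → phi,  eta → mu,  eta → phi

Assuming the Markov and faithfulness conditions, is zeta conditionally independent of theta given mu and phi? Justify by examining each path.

Enumerating the 2 paths from zeta to theta and testing each for blocking by {mu, phi}:
  1. zeta → phi ← eta → mu ← theta — phi:collider[open]; eta:fork[open]; mu:collider[open] ⇒ active
  2. zeta → phi ← mu ← theta — phi:collider[open]; mu:chain[blocks] ⇒ blocked
Because an active path exists, zeta and theta are not d-separated.

No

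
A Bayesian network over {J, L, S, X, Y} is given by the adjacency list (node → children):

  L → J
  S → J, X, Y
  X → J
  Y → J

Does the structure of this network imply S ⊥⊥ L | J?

There are 3 undirected paths between S and L; checking each against the conditioning set {J}:
  1. S → Y → J ← L — Y:chain[open]; J:collider[open] ⇒ active
  2. S → X → J ← L — X:chain[open]; J:collider[open] ⇒ active
  3. S → J ← L — J:collider[open] ⇒ active
At least one path is unblocked, so d-separation fails.

No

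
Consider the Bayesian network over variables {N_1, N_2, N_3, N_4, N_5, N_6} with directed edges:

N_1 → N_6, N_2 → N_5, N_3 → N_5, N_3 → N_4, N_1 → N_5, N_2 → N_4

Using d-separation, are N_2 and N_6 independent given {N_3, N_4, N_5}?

No — N_2 and N_6 are not d-separated given {N_3, N_4, N_5}.

Enumerating the 2 paths from N_2 to N_6 and testing each for blocking by {N_3, N_4, N_5}:
Path 1: N_2 → N_4 ← N_3 → N_5 ← N_1 → N_6
  N_3 is a fork here and N_3 is conditioned on, so the path is blocked at N_3.
Path 2: N_2 → N_5 ← N_1 → N_6
  N_5 is a collider and N_5 is conditioned on, which opens it; N_1 is a fork and N_1 is not conditioned on — no node blocks this path, so it is active.
Since the path N_2 → N_5 ← N_1 → N_6 is active, N_2 and N_6 are not d-separated given {N_3, N_4, N_5}.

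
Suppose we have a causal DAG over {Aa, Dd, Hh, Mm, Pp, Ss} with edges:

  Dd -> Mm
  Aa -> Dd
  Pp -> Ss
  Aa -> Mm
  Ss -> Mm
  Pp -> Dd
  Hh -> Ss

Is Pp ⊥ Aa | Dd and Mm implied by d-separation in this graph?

No

4 paths connect Pp and Aa; each must be blocked for d-separation to hold:
Path 1: Pp → Ss → Mm ← Aa
  Ss is a chain and Ss is not conditioned on; Mm is a collider and Mm is conditioned on, which opens it — no node blocks this path, so it is active.
Path 2: Pp → Ss → Mm ← Dd ← Aa
  Dd is a chain here and Dd is conditioned on, so the path is blocked at Dd.
Path 3: Pp → Dd ← Aa
  Dd is a collider and Dd is conditioned on, which opens it — no node blocks this path, so it is active.
Path 4: Pp → Dd → Mm ← Aa
  Dd is a chain here and Dd is conditioned on, so the path is blocked at Dd.
Since the path Pp → Ss → Mm ← Aa is active, Pp and Aa are not d-separated given {Dd, Mm}.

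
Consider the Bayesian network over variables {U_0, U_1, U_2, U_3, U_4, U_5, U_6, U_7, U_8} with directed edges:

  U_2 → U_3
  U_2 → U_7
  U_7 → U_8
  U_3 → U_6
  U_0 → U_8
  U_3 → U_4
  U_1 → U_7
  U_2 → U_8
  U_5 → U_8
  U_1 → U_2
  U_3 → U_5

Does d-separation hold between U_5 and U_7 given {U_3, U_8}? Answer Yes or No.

No

There are 6 undirected paths between U_5 and U_7; checking each against the conditioning set {U_3, U_8}:
Path 1: U_5 → U_8 ← U_2 → U_7
  U_8 is a collider and U_8 is conditioned on, which opens it; U_2 is a fork and U_2 is not conditioned on — no node blocks this path, so it is active.
Path 2: U_5 → U_8 ← U_2 ← U_1 → U_7
  U_8 is a collider and U_8 is conditioned on, which opens it; U_2 is a chain and U_2 is not conditioned on; U_1 is a fork and U_1 is not conditioned on — no node blocks this path, so it is active.
Path 3: U_5 → U_8 ← U_7
  U_8 is a collider and U_8 is conditioned on, which opens it — no node blocks this path, so it is active.
Path 4: U_5 ← U_3 ← U_2 → U_7
  U_3 is a chain here and U_3 is conditioned on, so the path is blocked at U_3.
Path 5: U_5 ← U_3 ← U_2 → U_8 ← U_7
  U_3 is a chain here and U_3 is conditioned on, so the path is blocked at U_3.
Path 6: U_5 ← U_3 ← U_2 ← U_1 → U_7
  U_3 is a chain here and U_3 is conditioned on, so the path is blocked at U_3.
Because an active path exists, U_5 and U_7 are not d-separated.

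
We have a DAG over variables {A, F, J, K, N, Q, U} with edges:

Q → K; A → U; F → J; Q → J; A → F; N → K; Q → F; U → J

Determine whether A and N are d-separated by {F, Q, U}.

There are 4 undirected paths between A and N; checking each against the conditioning set {F, Q, U}:
Path 1: A → F ← Q → K ← N
  Q is a fork here and Q is conditioned on, so the path is blocked at Q.
Path 2: A → F → J ← Q → K ← N
  F is a chain here and F is conditioned on, so the path is blocked at F.
Path 3: A → U → J ← F ← Q → K ← N
  U is a chain here and U is conditioned on, so the path is blocked at U.
Path 4: A → U → J ← Q → K ← N
  U is a chain here and U is conditioned on, so the path is blocked at U.
Since every path is blocked, d-separation holds.

Yes — A and N are d-separated given {F, Q, U}.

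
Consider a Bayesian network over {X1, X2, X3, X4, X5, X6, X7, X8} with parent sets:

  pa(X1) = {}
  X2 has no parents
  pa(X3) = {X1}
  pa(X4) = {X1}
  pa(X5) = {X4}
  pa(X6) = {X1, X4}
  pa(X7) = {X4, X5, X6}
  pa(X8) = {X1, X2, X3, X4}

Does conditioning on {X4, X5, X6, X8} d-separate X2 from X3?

Enumerating the 6 paths from X2 to X3 and testing each for blocking by {X4, X5, X6, X8}:
  1. X2 → X8 ← X4 → X6 ← X1 → X3 — X8:collider[open]; X4:fork[blocks]; X6:collider[open]; X1:fork[open] ⇒ blocked
  2. X2 → X8 ← X4 ← X1 → X3 — X8:collider[open]; X4:chain[blocks]; X1:fork[open] ⇒ blocked
  3. X2 → X8 ← X4 → X7 ← X6 ← X1 → X3 — X8:collider[open]; X4:fork[blocks]; X7:collider[blocks]; X6:chain[blocks]; X1:fork[open] ⇒ blocked
  4. X2 → X8 ← X4 → X5 → X7 ← X6 ← X1 → X3 — X8:collider[open]; X4:fork[blocks]; X5:chain[blocks]; X7:collider[blocks]; X6:chain[blocks]; X1:fork[open] ⇒ blocked
  5. X2 → X8 ← X1 → X3 — X8:collider[open]; X1:fork[open] ⇒ active
  6. X2 → X8 ← X3 — X8:collider[open] ⇒ active
At least one path is unblocked, so d-separation fails.

No — X2 and X3 are not d-separated given {X4, X5, X6, X8}.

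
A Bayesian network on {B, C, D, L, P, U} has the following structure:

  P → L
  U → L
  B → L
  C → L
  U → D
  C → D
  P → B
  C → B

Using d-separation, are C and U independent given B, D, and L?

4 paths connect C and U; each must be blocked for d-separation to hold:
  1. C → B ← P → L ← U — B:collider[open]; P:fork[open]; L:collider[open] ⇒ active
  2. C → B → L ← U — B:chain[blocks]; L:collider[open] ⇒ blocked
  3. C → L ← U — L:collider[open] ⇒ active
  4. C → D ← U — D:collider[open] ⇒ active
Since the path C → B ← P → L ← U is active, C and U are not d-separated given {B, D, L}.

No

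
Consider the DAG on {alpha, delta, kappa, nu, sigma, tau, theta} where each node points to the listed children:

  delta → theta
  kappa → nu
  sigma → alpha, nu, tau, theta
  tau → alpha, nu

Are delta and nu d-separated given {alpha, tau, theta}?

There are 3 undirected paths between delta and nu; checking each against the conditioning set {alpha, tau, theta}:
  1. delta → theta ← sigma → nu — theta:collider[open]; sigma:fork[open] ⇒ active
  2. delta → theta ← sigma → tau → nu — theta:collider[open]; sigma:fork[open]; tau:chain[blocks] ⇒ blocked
  3. delta → theta ← sigma → alpha ← tau → nu — theta:collider[open]; sigma:fork[open]; alpha:collider[open]; tau:fork[blocks] ⇒ blocked
Because an active path exists, delta and nu are not d-separated.

No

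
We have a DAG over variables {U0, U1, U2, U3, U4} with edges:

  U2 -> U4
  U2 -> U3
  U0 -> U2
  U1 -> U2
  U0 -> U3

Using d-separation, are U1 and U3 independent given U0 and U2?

Enumerating the 2 paths from U1 to U3 and testing each for blocking by {U0, U2}:
  1. U1 → U2 → U3 — U2:chain[blocks] ⇒ blocked
  2. U1 → U2 ← U0 → U3 — U2:collider[open]; U0:fork[blocks] ⇒ blocked
Since every path is blocked, d-separation holds.

Yes — U1 and U3 are d-separated given {U0, U2}.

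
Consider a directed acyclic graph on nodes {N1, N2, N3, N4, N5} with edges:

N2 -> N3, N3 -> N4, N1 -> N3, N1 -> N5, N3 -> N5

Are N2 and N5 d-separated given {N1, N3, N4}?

Yes

There are 2 undirected paths between N2 and N5; checking each against the conditioning set {N1, N3, N4}:
Path 1: N2 → N3 ← N1 → N5
  N1 is a fork here and N1 is conditioned on, so the path is blocked at N1.
Path 2: N2 → N3 → N5
  N3 is a chain here and N3 is conditioned on, so the path is blocked at N3.
Since every path is blocked, d-separation holds.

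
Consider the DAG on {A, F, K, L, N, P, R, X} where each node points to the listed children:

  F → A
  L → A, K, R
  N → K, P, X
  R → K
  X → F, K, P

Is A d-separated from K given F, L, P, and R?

Yes — A and K are d-separated given {F, L, P, R}.

We examine all 5 paths between A and K:
Path 1: A ← L → K
  L is a fork here and L is conditioned on, so the path is blocked at L.
Path 2: A ← L → R → K
  L is a fork here and L is conditioned on, so the path is blocked at L.
Path 3: A ← F ← X → K
  F is a chain here and F is conditioned on, so the path is blocked at F.
Path 4: A ← F ← X → P ← N → K
  F is a chain here and F is conditioned on, so the path is blocked at F.
Path 5: A ← F ← X ← N → K
  F is a chain here and F is conditioned on, so the path is blocked at F.
All paths are blocked; A ⊥ K | {F, L, P, R} holds.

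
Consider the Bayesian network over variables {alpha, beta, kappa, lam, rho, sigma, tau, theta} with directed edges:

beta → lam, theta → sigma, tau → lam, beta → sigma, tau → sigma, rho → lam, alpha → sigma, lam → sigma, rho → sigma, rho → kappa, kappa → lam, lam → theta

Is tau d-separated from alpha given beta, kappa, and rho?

Yes — tau and alpha are d-separated given {beta, kappa, rho}.

6 paths connect tau and alpha; each must be blocked for d-separation to hold:
  1. tau → lam ← kappa ← rho → sigma ← alpha — lam:collider[blocks]; kappa:chain[blocks]; rho:fork[blocks]; sigma:collider[blocks] ⇒ blocked
  2. tau → lam ← rho → sigma ← alpha — lam:collider[blocks]; rho:fork[blocks]; sigma:collider[blocks] ⇒ blocked
  3. tau → lam ← beta → sigma ← alpha — lam:collider[blocks]; beta:fork[blocks]; sigma:collider[blocks] ⇒ blocked
  4. tau → lam → theta → sigma ← alpha — lam:chain[open]; theta:chain[open]; sigma:collider[blocks] ⇒ blocked
  5. tau → lam → sigma ← alpha — lam:chain[open]; sigma:collider[blocks] ⇒ blocked
  6. tau → sigma ← alpha — sigma:collider[blocks] ⇒ blocked
Every path is blocked, so tau and alpha are d-separated given {beta, kappa, rho}.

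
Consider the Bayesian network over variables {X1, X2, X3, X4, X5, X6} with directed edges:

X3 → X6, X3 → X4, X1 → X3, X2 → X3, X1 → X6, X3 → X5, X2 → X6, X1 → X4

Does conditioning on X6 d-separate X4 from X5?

4 paths connect X4 and X5; each must be blocked for d-separation to hold:
Path 1: X4 ← X3 → X5
  X3 is a fork and X3 is not conditioned on — no node blocks this path, so it is active.
Path 2: X4 ← X1 → X6 ← X3 → X5
  X1 is a fork and X1 is not conditioned on; X6 is a collider and X6 is conditioned on, which opens it; X3 is a fork and X3 is not conditioned on — no node blocks this path, so it is active.
Path 3: X4 ← X1 → X6 ← X2 → X3 → X5
  X1 is a fork and X1 is not conditioned on; X6 is a collider and X6 is conditioned on, which opens it; X2 is a fork and X2 is not conditioned on; X3 is a chain and X3 is not conditioned on — no node blocks this path, so it is active.
Path 4: X4 ← X1 → X3 → X5
  X1 is a fork and X1 is not conditioned on; X3 is a chain and X3 is not conditioned on — no node blocks this path, so it is active.
At least one path is unblocked, so d-separation fails.

No — X4 and X5 are not d-separated given {X6}.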